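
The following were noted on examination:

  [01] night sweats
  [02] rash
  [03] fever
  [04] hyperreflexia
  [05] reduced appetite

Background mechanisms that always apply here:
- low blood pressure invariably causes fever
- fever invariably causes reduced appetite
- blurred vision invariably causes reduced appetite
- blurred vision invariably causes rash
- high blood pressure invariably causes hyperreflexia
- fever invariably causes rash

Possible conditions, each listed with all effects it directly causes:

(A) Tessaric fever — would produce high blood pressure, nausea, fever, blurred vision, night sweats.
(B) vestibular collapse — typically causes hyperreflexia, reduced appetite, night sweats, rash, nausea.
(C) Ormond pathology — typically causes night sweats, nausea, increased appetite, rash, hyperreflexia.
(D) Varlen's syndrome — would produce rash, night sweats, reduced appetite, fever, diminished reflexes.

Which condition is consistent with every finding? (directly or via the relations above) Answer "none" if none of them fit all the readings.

Testing each hypothesis:
(A) Tessaric fever — night sweats yes; rash yes (via fever → rash); fever yes; hyperreflexia yes (via high blood pressure → hyperreflexia); reduced appetite yes (via fever → reduced appetite)
(B) vestibular collapse — night sweats yes; rash yes; fever NO; hyperreflexia yes; reduced appetite yes
(C) Ormond pathology — night sweats yes; rash yes; fever NO; hyperreflexia yes; reduced appetite NO
(D) Varlen's syndrome — fails on hyperreflexia (predicts diminished reflexes, not hyperreflexia)
Only (A) is consistent with every observation.

A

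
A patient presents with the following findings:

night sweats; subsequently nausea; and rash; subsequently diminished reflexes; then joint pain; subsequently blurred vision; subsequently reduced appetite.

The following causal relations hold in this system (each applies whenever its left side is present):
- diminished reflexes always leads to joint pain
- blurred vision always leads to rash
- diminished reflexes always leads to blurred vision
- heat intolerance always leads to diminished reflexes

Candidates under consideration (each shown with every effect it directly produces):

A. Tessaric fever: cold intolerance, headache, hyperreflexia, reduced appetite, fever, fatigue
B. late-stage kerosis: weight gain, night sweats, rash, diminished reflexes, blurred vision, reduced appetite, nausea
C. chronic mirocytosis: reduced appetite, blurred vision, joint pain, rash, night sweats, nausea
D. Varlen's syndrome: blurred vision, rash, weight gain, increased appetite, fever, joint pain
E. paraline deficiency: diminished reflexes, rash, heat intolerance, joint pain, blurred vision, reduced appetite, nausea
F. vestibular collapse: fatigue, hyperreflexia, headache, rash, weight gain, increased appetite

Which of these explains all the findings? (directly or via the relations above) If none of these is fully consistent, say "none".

Checking each candidate against the observations:
(A) Tessaric fever — fails on night sweats, nausea, rash, diminished reflexes, joint pain, blurred vision (predicts hyperreflexia, not diminished reflexes)
(B) late-stage kerosis — accounts for every observation (joint pain via diminished reflexes → joint pain)
(C) chronic mirocytosis — night sweats ✓; nausea ✓; rash ✓; diminished reflexes ✗; joint pain ✓; blurred vision ✓; reduced appetite ✓
(D) Varlen's syndrome — fails on night sweats, nausea, diminished reflexes, reduced appetite (predicts increased appetite, not reduced appetite)
(E) paraline deficiency — night sweats ✗; nausea ✓; rash ✓; diminished reflexes ✓; joint pain ✓; blurred vision ✓; reduced appetite ✓
(F) vestibular collapse — fails on night sweats, nausea, diminished reflexes, joint pain, blurred vision, reduced appetite (predicts hyperreflexia, not diminished reflexes; predicts increased appetite, not reduced appetite)
(B) is the only candidate with no mismatches.

B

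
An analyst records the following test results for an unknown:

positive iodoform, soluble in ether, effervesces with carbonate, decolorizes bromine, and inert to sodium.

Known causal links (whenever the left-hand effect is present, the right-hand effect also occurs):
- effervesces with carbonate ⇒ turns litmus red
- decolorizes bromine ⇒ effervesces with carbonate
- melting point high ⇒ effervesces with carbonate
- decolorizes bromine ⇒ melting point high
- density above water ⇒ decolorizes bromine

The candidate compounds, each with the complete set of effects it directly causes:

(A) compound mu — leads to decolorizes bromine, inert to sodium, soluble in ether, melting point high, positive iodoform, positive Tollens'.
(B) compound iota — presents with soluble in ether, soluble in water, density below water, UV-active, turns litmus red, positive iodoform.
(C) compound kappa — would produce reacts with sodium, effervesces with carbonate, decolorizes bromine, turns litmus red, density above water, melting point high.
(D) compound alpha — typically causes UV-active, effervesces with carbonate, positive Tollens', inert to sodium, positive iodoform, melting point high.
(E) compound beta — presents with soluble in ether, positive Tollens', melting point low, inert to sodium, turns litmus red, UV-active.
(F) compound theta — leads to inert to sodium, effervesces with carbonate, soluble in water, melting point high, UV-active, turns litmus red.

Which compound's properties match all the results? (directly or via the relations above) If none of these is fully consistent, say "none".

Testing each hypothesis:
(A) compound mu — positive iodoform +; soluble in ether +; effervesces with carbonate + (by decolorizes bromine → effervesces with carbonate); decolorizes bromine +; inert to sodium +
(B) compound iota — does not account for effervesces with carbonate, decolorizes bromine, inert to sodium
(C) compound kappa — positive iodoform -; soluble in ether -; effervesces with carbonate +; decolorizes bromine +; inert to sodium -
(D) compound alpha — positive iodoform +; soluble in ether -; effervesces with carbonate +; decolorizes bromine -; inert to sodium +
(E) compound beta — does not account for positive iodoform, effervesces with carbonate, decolorizes bromine
(F) compound theta — does not account for positive iodoform, soluble in ether, decolorizes bromine
Only (A) is consistent with every observation.

A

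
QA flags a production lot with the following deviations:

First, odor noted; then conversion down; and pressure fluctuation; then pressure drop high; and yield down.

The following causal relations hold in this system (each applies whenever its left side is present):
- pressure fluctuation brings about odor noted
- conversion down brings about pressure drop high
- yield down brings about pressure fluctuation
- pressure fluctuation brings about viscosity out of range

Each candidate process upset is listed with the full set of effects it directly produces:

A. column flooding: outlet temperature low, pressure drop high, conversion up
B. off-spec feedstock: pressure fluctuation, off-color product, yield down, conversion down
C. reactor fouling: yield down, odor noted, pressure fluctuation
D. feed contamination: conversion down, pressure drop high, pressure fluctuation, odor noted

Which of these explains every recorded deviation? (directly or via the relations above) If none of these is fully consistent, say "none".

B

Testing each hypothesis:
(A) column flooding — fails on odor noted, conversion down, pressure fluctuation, yield down (predicts conversion up, not conversion down)
(B) off-spec feedstock — odor noted match (through pressure fluctuation → odor noted); conversion down match; pressure fluctuation match; pressure drop high match (through conversion down → pressure drop high); yield down match
(C) reactor fouling — odor noted match; conversion down miss; pressure fluctuation match; pressure drop high miss; yield down match
(D) feed contamination — does not account for yield down
Only (B) is consistent with every observation.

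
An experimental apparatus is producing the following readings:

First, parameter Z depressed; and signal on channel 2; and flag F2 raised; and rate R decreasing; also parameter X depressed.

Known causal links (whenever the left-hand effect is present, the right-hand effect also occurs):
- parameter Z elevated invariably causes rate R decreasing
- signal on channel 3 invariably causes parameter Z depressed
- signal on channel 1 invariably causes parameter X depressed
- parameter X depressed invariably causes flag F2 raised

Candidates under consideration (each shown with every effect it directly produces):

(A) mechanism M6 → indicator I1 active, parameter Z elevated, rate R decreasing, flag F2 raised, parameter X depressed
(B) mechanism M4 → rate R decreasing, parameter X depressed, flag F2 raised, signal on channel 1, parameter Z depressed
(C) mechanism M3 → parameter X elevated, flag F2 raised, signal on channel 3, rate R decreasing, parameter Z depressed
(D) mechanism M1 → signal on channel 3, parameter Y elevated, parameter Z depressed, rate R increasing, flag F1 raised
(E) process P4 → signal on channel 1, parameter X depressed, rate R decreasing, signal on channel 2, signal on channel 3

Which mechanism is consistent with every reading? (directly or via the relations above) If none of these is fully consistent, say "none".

E

Per-candidate check:
(A) mechanism M6 — fails on parameter Z depressed, signal on channel 2 (predicts parameter Z elevated, not parameter Z depressed)
(B) mechanism M4 — does not account for signal on channel 2
(C) mechanism M3 — fails on signal on channel 2, parameter X depressed (predicts parameter X elevated, not parameter X depressed)
(D) mechanism M1 — parameter Z depressed match; signal on channel 2 miss; flag F2 raised miss; rate R decreasing miss; parameter X depressed miss
(E) process P4 — parameter Z depressed match (by signal on channel 3 → parameter Z depressed); signal on channel 2 match; flag F2 raised match (by parameter X depressed → flag F2 raised); rate R decreasing match; parameter X depressed match
(E) alone accounts for all the evidence.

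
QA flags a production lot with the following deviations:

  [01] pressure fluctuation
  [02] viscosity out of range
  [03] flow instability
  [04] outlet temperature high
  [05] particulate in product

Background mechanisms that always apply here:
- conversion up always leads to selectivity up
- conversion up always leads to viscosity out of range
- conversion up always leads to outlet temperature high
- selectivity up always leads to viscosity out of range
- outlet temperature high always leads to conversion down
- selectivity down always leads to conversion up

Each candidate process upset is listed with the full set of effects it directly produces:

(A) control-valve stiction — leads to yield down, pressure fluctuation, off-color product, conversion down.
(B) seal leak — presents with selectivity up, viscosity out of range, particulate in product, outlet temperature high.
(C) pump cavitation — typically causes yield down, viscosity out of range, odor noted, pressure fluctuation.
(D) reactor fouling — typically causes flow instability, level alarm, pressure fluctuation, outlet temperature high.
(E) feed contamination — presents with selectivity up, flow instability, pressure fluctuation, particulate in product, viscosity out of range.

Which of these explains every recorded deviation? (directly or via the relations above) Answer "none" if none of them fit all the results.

none

Checking each candidate against the observations:
(A) control-valve stiction — does not account for viscosity out of range, flow instability, outlet temperature high, particulate in product
(B) seal leak — pressure fluctuation -; viscosity out of range +; flow instability -; outlet temperature high +; particulate in product +
(C) pump cavitation — pressure fluctuation +; viscosity out of range +; flow instability -; outlet temperature high -; particulate in product -
(D) reactor fouling — does not account for viscosity out of range, particulate in product
(E) feed contamination — pressure fluctuation +; viscosity out of range +; flow instability +; outlet temperature high -; particulate in product +
None of the listed candidates fits everything.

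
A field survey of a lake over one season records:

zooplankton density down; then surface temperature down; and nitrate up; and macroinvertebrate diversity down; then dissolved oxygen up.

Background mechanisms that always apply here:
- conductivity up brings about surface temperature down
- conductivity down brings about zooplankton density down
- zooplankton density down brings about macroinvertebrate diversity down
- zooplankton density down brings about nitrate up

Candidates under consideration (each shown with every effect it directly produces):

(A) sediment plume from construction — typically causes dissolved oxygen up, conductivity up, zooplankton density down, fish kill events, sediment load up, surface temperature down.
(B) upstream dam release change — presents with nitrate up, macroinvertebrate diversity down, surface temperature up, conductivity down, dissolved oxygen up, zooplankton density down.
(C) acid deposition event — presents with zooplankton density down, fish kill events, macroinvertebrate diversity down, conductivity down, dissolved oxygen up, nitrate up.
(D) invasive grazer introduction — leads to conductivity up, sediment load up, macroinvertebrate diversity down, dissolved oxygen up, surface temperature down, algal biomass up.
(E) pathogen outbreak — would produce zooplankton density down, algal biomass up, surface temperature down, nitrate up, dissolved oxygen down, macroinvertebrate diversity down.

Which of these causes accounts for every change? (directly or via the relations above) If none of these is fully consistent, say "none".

For each candidate, compare predicted effects to what was observed:
(A) sediment plume from construction — zooplankton density down match; surface temperature down match; nitrate up match (by zooplankton density down → nitrate up); macroinvertebrate diversity down match (by zooplankton density down → macroinvertebrate diversity down); dissolved oxygen up match
(B) upstream dam release change — zooplankton density down match; surface temperature down miss; nitrate up match; macroinvertebrate diversity down match; dissolved oxygen up match
(C) acid deposition event — zooplankton density down match; surface temperature down miss; nitrate up match; macroinvertebrate diversity down match; dissolved oxygen up match
(D) invasive grazer introduction — zooplankton density down miss; surface temperature down match; nitrate up miss; macroinvertebrate diversity down match; dissolved oxygen up match
(E) pathogen outbreak — zooplankton density down match; surface temperature down match; nitrate up match; macroinvertebrate diversity down match; dissolved oxygen up miss
Only (A) is consistent with every observation.

A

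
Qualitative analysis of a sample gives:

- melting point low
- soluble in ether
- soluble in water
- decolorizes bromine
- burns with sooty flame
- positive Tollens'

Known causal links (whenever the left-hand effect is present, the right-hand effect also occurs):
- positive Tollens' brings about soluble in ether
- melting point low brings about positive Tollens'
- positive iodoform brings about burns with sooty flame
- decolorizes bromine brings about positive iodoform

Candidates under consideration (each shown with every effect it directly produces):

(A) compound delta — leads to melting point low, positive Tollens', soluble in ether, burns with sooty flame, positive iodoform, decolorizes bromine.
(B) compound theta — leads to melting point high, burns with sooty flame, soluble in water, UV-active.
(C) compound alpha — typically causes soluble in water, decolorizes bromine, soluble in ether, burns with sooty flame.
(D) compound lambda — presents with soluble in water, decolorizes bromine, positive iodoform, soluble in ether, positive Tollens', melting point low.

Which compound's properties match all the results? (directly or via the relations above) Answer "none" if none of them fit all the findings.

For each candidate, compare predicted effects to what was observed:
(A) compound delta — melting point low ✓; soluble in ether ✓; soluble in water ✗; decolorizes bromine ✓; burns with sooty flame ✓; positive Tollens' ✓
(B) compound theta — fails on melting point low, soluble in ether, decolorizes bromine, positive Tollens' (predicts melting point high, not melting point low)
(C) compound alpha — melting point low ✗; soluble in ether ✓; soluble in water ✓; decolorizes bromine ✓; burns with sooty flame ✓; positive Tollens' ✗
(D) compound lambda — melting point low ✓; soluble in ether ✓; soluble in water ✓; decolorizes bromine ✓; burns with sooty flame ✓ (through positive iodoform → burns with sooty flame); positive Tollens' ✓
(D) is the only candidate with no mismatches.

D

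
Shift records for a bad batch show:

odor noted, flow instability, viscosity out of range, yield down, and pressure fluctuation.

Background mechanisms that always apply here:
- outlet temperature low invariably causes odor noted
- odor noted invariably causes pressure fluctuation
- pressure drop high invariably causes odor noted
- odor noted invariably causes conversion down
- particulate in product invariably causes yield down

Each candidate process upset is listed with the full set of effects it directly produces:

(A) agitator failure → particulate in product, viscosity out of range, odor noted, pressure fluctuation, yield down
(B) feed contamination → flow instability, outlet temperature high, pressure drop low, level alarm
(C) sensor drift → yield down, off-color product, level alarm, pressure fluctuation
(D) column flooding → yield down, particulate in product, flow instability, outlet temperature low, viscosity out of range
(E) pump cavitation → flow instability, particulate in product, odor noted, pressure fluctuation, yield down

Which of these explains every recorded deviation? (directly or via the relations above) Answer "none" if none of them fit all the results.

Testing each hypothesis:
(A) agitator failure — odor noted yes; flow instability NO; viscosity out of range yes; yield down yes; pressure fluctuation yes
(B) feed contamination — does not account for odor noted, viscosity out of range, yield down, pressure fluctuation
(C) sensor drift — odor noted NO; flow instability NO; viscosity out of range NO; yield down yes; pressure fluctuation yes
(D) column flooding — accounts for every observation (odor noted through outlet temperature low → odor noted)
(E) pump cavitation — odor noted yes; flow instability yes; viscosity out of range NO; yield down yes; pressure fluctuation yes
Only (D) is consistent with every observation.

D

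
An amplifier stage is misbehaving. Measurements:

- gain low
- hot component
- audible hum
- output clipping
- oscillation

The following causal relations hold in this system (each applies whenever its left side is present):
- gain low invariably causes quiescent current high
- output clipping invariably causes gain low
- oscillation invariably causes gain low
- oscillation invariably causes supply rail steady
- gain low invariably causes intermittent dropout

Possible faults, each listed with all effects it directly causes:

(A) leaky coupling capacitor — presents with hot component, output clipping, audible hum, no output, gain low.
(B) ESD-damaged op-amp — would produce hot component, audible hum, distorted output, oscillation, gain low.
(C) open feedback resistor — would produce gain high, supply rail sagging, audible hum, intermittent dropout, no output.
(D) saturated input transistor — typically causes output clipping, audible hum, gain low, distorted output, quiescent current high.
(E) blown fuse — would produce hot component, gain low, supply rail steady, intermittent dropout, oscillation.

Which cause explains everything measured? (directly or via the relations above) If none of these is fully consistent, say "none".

none

Checking each candidate against the observations:
(A) leaky coupling capacitor — gain low yes; hot component yes; audible hum yes; output clipping yes; oscillation NO
(B) ESD-damaged op-amp — does not account for output clipping
(C) open feedback resistor — fails on gain low, hot component, output clipping, oscillation (predicts gain high, not gain low)
(D) saturated input transistor — gain low yes; hot component NO; audible hum yes; output clipping yes; oscillation NO
(E) blown fuse — does not account for audible hum, output clipping
Every candidate fails on at least one observation.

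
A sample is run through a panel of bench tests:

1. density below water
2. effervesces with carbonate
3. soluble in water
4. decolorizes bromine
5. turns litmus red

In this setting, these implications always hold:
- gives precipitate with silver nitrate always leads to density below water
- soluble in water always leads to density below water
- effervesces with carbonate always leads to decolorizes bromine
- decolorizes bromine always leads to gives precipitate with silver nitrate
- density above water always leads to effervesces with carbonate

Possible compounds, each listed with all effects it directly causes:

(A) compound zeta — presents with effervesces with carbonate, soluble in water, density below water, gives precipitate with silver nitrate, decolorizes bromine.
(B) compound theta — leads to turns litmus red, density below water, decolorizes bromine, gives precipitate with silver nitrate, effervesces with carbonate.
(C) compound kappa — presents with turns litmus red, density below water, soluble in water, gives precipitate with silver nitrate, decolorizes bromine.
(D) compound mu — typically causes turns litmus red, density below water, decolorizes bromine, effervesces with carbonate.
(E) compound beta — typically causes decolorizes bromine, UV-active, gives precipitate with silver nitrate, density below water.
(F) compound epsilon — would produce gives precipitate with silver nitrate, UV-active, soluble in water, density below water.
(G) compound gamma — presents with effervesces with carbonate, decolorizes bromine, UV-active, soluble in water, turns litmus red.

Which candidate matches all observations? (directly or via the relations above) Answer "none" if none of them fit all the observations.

For each candidate, compare predicted effects to what was observed:
(A) compound zeta — density below water match; effervesces with carbonate match; soluble in water match; decolorizes bromine match; turns litmus red miss
(B) compound theta — density below water match; effervesces with carbonate match; soluble in water miss; decolorizes bromine match; turns litmus red match
(C) compound kappa — does not account for effervesces with carbonate
(D) compound mu — does not account for soluble in water
(E) compound beta — does not account for effervesces with carbonate, soluble in water, turns litmus red
(F) compound epsilon — does not account for effervesces with carbonate, decolorizes bromine, turns litmus red
(G) compound gamma — density below water match (through soluble in water → density below water); effervesces with carbonate match; soluble in water match; decolorizes bromine match; turns litmus red match
(G) is the only candidate with no mismatches.

G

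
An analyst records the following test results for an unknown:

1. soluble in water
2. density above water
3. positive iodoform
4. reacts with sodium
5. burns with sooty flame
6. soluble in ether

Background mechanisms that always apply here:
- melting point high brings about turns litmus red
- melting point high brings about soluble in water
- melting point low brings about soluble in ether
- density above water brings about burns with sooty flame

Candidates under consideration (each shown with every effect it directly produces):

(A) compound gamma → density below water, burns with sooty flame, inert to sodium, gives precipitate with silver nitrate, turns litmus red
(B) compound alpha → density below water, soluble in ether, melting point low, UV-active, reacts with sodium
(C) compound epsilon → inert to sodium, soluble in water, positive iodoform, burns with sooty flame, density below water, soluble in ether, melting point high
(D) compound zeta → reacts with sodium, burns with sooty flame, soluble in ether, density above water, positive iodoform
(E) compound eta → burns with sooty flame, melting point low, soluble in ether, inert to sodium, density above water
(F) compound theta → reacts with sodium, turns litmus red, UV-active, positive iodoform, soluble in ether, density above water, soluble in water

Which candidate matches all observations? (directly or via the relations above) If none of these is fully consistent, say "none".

F

Checking each candidate against the observations:
(A) compound gamma — soluble in water -; density above water -; positive iodoform -; reacts with sodium -; burns with sooty flame +; soluble in ether -
(B) compound alpha — fails on soluble in water, density above water, positive iodoform, burns with sooty flame (predicts density below water, not density above water)
(C) compound epsilon — soluble in water +; density above water -; positive iodoform +; reacts with sodium -; burns with sooty flame +; soluble in ether +
(D) compound zeta — does not account for soluble in water
(E) compound eta — soluble in water -; density above water +; positive iodoform -; reacts with sodium -; burns with sooty flame +; soluble in ether +
(F) compound theta — accounts for every observation (burns with sooty flame via density above water → burns with sooty flame)
Only (F) is consistent with every observation.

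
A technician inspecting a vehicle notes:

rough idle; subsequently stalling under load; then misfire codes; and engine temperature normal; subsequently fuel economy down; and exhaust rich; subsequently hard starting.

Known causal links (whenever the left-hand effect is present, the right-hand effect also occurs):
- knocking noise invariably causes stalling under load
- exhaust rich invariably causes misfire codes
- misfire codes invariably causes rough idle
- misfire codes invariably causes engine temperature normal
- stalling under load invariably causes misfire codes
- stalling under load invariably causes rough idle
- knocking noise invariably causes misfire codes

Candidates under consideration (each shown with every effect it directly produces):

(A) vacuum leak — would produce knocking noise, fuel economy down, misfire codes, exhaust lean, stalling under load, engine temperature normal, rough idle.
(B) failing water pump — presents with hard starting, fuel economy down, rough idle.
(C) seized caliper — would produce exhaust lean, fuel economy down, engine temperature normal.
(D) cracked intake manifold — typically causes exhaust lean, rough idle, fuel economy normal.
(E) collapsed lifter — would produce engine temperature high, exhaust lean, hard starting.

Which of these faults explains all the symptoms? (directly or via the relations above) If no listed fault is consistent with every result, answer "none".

none

Checking each candidate against the observations:
(A) vacuum leak — fails on exhaust rich, hard starting (predicts exhaust lean, not exhaust rich)
(B) failing water pump — does not account for stalling under load, misfire codes, engine temperature normal, exhaust rich
(C) seized caliper — rough idle NO; stalling under load NO; misfire codes NO; engine temperature normal yes; fuel economy down yes; exhaust rich NO; hard starting NO
(D) cracked intake manifold — rough idle yes; stalling under load NO; misfire codes NO; engine temperature normal NO; fuel economy down NO; exhaust rich NO; hard starting NO
(E) collapsed lifter — fails on rough idle, stalling under load, misfire codes, engine temperature normal, fuel economy down, exhaust rich (predicts engine temperature high, not engine temperature normal; predicts exhaust lean, not exhaust rich)
None of the listed candidates fits everything.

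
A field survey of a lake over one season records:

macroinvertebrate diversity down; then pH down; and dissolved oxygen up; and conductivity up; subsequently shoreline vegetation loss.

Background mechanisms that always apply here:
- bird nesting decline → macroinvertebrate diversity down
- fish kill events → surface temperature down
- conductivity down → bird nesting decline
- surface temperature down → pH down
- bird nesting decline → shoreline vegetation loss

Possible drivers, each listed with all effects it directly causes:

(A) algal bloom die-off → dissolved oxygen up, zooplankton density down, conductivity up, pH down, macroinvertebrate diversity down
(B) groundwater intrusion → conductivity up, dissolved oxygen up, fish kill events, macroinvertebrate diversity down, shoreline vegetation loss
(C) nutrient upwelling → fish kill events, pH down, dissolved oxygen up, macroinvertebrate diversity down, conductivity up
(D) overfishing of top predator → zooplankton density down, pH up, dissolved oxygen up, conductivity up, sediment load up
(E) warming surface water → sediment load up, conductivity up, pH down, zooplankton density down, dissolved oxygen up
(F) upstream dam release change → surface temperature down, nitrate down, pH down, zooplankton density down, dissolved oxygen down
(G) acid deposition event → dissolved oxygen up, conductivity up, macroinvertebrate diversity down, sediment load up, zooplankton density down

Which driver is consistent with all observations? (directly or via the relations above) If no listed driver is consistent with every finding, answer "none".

Checking each candidate against the observations:
(A) algal bloom die-off — macroinvertebrate diversity down yes; pH down yes; dissolved oxygen up yes; conductivity up yes; shoreline vegetation loss NO
(B) groundwater intrusion — macroinvertebrate diversity down yes; pH down yes (via fish kill events → surface temperature down → pH down); dissolved oxygen up yes; conductivity up yes; shoreline vegetation loss yes
(C) nutrient upwelling — does not account for shoreline vegetation loss
(D) overfishing of top predator — macroinvertebrate diversity down NO; pH down NO; dissolved oxygen up yes; conductivity up yes; shoreline vegetation loss NO
(E) warming surface water — macroinvertebrate diversity down NO; pH down yes; dissolved oxygen up yes; conductivity up yes; shoreline vegetation loss NO
(F) upstream dam release change — fails on macroinvertebrate diversity down, dissolved oxygen up, conductivity up, shoreline vegetation loss (predicts dissolved oxygen down, not dissolved oxygen up)
(G) acid deposition event — does not account for pH down, shoreline vegetation loss
(B) alone accounts for all the evidence.

B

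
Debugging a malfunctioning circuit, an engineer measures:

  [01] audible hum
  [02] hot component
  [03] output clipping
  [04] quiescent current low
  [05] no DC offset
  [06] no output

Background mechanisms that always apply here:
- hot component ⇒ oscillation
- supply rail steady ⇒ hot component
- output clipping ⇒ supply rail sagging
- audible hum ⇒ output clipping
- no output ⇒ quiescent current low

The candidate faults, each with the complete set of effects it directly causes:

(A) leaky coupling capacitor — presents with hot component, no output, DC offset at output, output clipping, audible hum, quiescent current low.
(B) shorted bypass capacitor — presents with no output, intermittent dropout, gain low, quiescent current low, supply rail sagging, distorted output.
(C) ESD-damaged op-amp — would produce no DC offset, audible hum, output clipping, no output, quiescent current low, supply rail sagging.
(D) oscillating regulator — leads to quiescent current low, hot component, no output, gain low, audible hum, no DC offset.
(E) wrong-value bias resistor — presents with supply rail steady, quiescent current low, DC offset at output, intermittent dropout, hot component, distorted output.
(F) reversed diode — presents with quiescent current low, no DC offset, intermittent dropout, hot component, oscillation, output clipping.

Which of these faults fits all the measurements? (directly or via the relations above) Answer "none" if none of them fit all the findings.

For each candidate, compare predicted effects to what was observed:
(A) leaky coupling capacitor — fails on no DC offset (predicts DC offset at output, not no DC offset)
(B) shorted bypass capacitor — does not account for audible hum, hot component, output clipping, no DC offset
(C) ESD-damaged op-amp — does not account for hot component
(D) oscillating regulator — audible hum +; hot component +; output clipping + (by audible hum → output clipping); quiescent current low +; no DC offset +; no output +
(E) wrong-value bias resistor — fails on audible hum, output clipping, no DC offset, no output (predicts DC offset at output, not no DC offset)
(F) reversed diode — audible hum -; hot component +; output clipping +; quiescent current low +; no DC offset +; no output -
(D) alone accounts for all the evidence.

D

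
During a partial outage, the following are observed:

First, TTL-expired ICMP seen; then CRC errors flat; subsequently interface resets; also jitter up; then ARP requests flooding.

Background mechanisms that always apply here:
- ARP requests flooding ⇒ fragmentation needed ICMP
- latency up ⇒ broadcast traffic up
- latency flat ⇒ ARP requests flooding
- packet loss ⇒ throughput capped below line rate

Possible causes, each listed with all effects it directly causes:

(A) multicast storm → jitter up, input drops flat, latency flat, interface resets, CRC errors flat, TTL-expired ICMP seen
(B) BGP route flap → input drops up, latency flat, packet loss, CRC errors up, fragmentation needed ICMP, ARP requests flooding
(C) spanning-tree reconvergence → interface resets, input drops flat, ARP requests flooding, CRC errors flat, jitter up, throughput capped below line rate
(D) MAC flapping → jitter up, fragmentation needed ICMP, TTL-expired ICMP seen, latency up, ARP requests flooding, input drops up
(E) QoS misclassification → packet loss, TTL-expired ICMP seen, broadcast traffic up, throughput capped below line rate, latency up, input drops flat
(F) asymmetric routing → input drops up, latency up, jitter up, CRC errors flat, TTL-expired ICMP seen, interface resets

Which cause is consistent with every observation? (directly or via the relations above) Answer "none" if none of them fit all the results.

A

Testing each hypothesis:
(A) multicast storm — accounts for every observation (ARP requests flooding via latency flat → ARP requests flooding)
(B) BGP route flap — fails on TTL-expired ICMP seen, CRC errors flat, interface resets, jitter up (predicts CRC errors up, not CRC errors flat)
(C) spanning-tree reconvergence — does not account for TTL-expired ICMP seen
(D) MAC flapping — does not account for CRC errors flat, interface resets
(E) QoS misclassification — does not account for CRC errors flat, interface resets, jitter up, ARP requests flooding
(F) asymmetric routing — TTL-expired ICMP seen match; CRC errors flat match; interface resets match; jitter up match; ARP requests flooding miss
(A) is the only candidate with no mismatches.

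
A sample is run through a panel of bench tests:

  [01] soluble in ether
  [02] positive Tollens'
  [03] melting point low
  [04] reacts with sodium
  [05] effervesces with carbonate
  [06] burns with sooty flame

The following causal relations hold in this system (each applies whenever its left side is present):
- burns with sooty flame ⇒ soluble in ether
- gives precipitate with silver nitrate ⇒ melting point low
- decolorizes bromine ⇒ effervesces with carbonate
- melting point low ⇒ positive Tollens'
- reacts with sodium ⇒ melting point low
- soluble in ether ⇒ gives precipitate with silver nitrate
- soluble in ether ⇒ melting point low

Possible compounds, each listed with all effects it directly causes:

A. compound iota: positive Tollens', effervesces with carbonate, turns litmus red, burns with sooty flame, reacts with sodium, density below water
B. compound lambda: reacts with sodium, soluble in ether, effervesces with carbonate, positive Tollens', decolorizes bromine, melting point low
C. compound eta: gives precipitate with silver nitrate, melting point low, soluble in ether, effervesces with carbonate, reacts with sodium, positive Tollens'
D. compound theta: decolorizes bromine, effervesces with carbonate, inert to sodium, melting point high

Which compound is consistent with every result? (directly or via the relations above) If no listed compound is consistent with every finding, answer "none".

For each candidate, compare predicted effects to what was observed:
(A) compound iota — soluble in ether match (through burns with sooty flame → soluble in ether); positive Tollens' match; melting point low match (through reacts with sodium → melting point low); reacts with sodium match; effervesces with carbonate match; burns with sooty flame match
(B) compound lambda — soluble in ether match; positive Tollens' match; melting point low match; reacts with sodium match; effervesces with carbonate match; burns with sooty flame miss
(C) compound eta — soluble in ether match; positive Tollens' match; melting point low match; reacts with sodium match; effervesces with carbonate match; burns with sooty flame miss
(D) compound theta — soluble in ether miss; positive Tollens' miss; melting point low miss; reacts with sodium miss; effervesces with carbonate match; burns with sooty flame miss
Only (A) is consistent with every observation.

A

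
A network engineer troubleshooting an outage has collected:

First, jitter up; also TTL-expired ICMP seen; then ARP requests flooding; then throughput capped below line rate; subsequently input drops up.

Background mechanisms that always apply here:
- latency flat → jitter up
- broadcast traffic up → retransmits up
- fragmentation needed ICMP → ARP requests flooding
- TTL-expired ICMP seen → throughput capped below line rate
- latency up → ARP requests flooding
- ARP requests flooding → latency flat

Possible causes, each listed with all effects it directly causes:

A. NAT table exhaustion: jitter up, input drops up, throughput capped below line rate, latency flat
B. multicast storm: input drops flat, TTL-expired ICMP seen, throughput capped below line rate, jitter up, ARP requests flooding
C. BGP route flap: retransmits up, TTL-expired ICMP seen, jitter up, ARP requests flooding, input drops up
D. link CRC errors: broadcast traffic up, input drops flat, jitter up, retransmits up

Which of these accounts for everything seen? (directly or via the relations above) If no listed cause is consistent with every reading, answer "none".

Checking each candidate against the observations:
(A) NAT table exhaustion — jitter up ✓; TTL-expired ICMP seen ✗; ARP requests flooding ✗; throughput capped below line rate ✓; input drops up ✓
(B) multicast storm — fails on input drops up (predicts input drops flat, not input drops up)
(C) BGP route flap — jitter up ✓; TTL-expired ICMP seen ✓; ARP requests flooding ✓; throughput capped below line rate ✓ (through TTL-expired ICMP seen → throughput capped below line rate); input drops up ✓
(D) link CRC errors — fails on TTL-expired ICMP seen, ARP requests flooding, throughput capped below line rate, input drops up (predicts input drops flat, not input drops up)
Only (C) is consistent with every observation.

C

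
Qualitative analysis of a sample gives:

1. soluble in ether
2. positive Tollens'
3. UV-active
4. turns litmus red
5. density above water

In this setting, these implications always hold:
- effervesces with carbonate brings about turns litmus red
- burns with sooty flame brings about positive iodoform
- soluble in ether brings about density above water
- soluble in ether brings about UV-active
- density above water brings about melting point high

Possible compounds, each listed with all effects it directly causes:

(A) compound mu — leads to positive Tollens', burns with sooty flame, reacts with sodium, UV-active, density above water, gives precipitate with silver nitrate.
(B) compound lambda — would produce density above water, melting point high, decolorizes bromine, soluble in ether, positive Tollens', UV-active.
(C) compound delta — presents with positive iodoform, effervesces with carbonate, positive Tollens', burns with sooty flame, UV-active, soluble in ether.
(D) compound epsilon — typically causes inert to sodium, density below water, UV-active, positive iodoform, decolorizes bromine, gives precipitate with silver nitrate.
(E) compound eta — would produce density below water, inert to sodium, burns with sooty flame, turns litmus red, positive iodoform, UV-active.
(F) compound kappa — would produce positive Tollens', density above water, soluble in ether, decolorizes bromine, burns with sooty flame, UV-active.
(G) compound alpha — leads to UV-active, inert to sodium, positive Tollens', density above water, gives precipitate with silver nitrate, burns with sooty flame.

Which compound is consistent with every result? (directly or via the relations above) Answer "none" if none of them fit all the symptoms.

Checking each candidate against the observations:
(A) compound mu — soluble in ether -; positive Tollens' +; UV-active +; turns litmus red -; density above water +
(B) compound lambda — does not account for turns litmus red
(C) compound delta — accounts for every observation (turns litmus red by effervesces with carbonate → turns litmus red)
(D) compound epsilon — soluble in ether -; positive Tollens' -; UV-active +; turns litmus red -; density above water -
(E) compound eta — soluble in ether -; positive Tollens' -; UV-active +; turns litmus red +; density above water -
(F) compound kappa — soluble in ether +; positive Tollens' +; UV-active +; turns litmus red -; density above water +
(G) compound alpha — does not account for soluble in ether, turns litmus red
(C) alone accounts for all the evidence.

C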